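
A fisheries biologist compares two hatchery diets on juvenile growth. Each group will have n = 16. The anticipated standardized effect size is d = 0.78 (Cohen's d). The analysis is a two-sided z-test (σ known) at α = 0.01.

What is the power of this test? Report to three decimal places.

Noncentrality parameter: δ = d·√(n/2) = 0.78 × √(16/2) = 2.2062
Two-sided α = 0.01 → critical value z_{0.005} = 2.576.
Power = Φ(δ − 2.576) + Φ(−δ − 2.576) = Φ(-0.370) + Φ(-4.782) = 0.3558 + 0.0000 = 0.3558.

Power ≈ 0.356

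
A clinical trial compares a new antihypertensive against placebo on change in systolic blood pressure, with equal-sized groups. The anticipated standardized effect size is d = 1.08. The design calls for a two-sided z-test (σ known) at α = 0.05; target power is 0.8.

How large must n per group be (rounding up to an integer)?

n = 14 per group

For power 0.8 need Φ(δ − z_{0.025}) = 0.8, so δ = z_{0.025} + z_{0.20} = 1.960 + 0.842 = 2.802.
(Ignoring the negligible lower-tail rejection probability gives the usual closed-form inversion.)
δ = d·√(n/2) ⇒ n = 2(δ/d)² = 2 × (2.802 / 1.08)² = 13.46.
Round up to the next whole unit.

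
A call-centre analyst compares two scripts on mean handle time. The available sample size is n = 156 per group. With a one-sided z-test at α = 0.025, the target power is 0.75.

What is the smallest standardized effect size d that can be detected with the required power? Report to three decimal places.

d ≈ 0.298

Required noncentrality: δ = z_{0.025} + z_{0.25} = 1.960 + 0.674 = 2.634.
δ = d·√(n/2) ⇒ d = δ/√(n/2) = 2.634/√(156/2) = 0.2983.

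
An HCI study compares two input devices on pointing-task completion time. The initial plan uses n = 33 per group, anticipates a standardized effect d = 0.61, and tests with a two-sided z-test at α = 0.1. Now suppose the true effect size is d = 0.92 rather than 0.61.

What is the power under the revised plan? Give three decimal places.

Power ≈ 0.982

With d = 0.92: δ = d·√(n/2) = 0.92 × √(33/2) = 3.7371. Critical value z_{0.05} = 1.645.
Revised power = Φ(δ − 1.645) + Φ(−δ − 1.645) = Φ(2.092) + Φ(-5.382) = 0.9818 + 0.0000 = 0.9818.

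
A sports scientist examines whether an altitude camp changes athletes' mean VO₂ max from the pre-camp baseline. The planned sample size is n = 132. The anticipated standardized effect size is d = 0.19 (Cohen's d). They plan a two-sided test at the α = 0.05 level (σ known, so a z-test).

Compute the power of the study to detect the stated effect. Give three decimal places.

Power ≈ 0.588

Noncentrality parameter: δ = d·√n = 0.19 × √132 = 2.1829
Two-sided α = 0.05 → critical value z_{0.025} = 1.960.
Power = Φ(δ − 1.960) + Φ(−δ − 1.960) = Φ(0.223) + Φ(-4.143) = 0.5882 + 0.0000 = 0.5882.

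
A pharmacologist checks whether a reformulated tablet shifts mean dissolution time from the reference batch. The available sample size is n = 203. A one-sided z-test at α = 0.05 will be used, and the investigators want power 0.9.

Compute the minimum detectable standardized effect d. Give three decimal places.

d ≈ 0.205

Required noncentrality: δ = z_{0.05} + z_{0.10} = 1.645 + 1.282 = 2.926.
δ = d·√n ⇒ d = δ/√n = 2.926/√203 = 0.2054.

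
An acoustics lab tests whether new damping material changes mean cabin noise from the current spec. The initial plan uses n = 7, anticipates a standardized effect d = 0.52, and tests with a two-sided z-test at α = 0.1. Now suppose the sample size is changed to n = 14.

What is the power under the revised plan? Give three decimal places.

With n = 14: δ = d·√n = 0.52 × √14 = 1.9457. Critical value z_{0.05} = 1.645.
Revised power = Φ(δ − 1.645) + Φ(−δ − 1.645) = Φ(0.301) + Φ(-3.591) = 0.6182 + 0.0002 = 0.6184.

Power ≈ 0.618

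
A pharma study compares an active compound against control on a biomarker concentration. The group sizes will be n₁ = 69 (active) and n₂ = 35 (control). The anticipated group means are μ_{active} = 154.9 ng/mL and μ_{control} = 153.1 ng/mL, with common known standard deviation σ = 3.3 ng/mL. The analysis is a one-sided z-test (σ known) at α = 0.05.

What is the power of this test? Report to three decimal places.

Power ≈ 0.837

Standardized effect: d = |μ_{active} − μ_{control}| / σ = |154.9 − 153.1| / 3.3 = 0.5455
Noncentrality parameter: δ = d / √(1/n₁ + 1/n₂) = 0.5455 / √(1/69 + 1/35) = 2.6285
Critical value for a one-sided test at α = 0.05: z_α = 1.645.
Power = P(Z > 1.645 − δ) = Φ(0.984) = 0.8373.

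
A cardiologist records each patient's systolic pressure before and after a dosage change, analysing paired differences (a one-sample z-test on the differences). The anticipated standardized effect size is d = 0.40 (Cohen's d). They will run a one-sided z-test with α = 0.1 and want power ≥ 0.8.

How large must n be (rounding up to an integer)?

n = 29

Set Φ(δ − 1.282) = 0.8; then δ − 1.282 = Φ⁻¹(0.8) = 0.842, giving δ = 2.123.
δ = d·√n ⇒ n = (δ/d)² = (2.123 / 0.40)² = 28.17.
Rounding up, n = 29.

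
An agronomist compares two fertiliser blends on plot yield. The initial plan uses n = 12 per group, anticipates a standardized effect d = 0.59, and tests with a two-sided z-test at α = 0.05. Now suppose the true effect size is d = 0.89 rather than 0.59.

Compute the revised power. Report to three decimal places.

With d = 0.89: δ = d·√(n/2) = 0.89 × √(12/2) = 2.1800. Critical value z_{0.025} = 1.960.
Revised power = Φ(δ − 1.960) + Φ(−δ − 1.960) = Φ(0.220) + Φ(-4.140) = 0.5871 + 0.0000 = 0.5871.

Power ≈ 0.587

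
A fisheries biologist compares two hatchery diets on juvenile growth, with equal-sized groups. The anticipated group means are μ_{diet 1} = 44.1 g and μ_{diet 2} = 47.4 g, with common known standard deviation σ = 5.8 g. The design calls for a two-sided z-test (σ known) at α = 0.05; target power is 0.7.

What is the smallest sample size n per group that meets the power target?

n = 39 per group

Standardized effect: d = |μ_{diet 1} − μ_{diet 2}| / σ = |44.1 − 47.4| / 5.8 = 0.5690
For power 0.7 need Φ(δ − z_{0.025}) = 0.7, so δ = z_{0.025} + z_{0.30} = 1.960 + 0.524 = 2.484.
(The Φ(−δ − z_{α/2}) term is vanishingly small for δ > 0 and is dropped in the standard sample-size formula.)
δ = d·√(n/2) ⇒ n = 2(δ/d)² = 2 × (2.484 / 0.5690)² = 38.13.
Round up to the next whole unit.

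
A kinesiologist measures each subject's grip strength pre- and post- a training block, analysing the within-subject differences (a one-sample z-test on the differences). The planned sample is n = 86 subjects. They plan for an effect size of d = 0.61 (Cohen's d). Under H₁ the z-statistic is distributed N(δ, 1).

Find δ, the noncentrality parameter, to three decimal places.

δ ≈ 5.657

The noncentrality parameter scales effect size by the design's sample-size factor: δ = d·√n = 0.61 × √86 = 5.6569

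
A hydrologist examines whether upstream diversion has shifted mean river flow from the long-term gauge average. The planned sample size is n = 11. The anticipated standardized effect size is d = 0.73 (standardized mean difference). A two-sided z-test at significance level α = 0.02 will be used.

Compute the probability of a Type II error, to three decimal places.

Noncentrality parameter: δ = d·√n = 0.73 × √11 = 2.4211
Two-sided α = 0.02 → critical value z_{0.01} = 2.326.
Power = Φ(δ − 2.326) + Φ(−δ − 2.326) = Φ(0.095) + Φ(-4.747) = 0.5378 + 0.0000 = 0.5378.
Type II error: β = 1 − power = 1 − 0.5378 = 0.4622.

β ≈ 0.462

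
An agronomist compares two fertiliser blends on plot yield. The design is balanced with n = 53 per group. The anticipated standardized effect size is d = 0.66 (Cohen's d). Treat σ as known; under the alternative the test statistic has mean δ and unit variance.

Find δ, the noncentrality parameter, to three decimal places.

δ ≈ 3.398

δ = d·√(n/2) = 0.66 × √(53/2) = 3.3976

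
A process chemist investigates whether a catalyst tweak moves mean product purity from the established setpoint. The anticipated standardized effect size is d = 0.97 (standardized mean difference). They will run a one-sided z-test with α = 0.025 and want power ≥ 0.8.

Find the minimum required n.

n = 9

Set Φ(δ − 1.960) = 0.8; then δ − 1.960 = Φ⁻¹(0.8) = 0.842, giving δ = 2.802.
δ = d·√n ⇒ n = (δ/d)² = (2.802 / 0.97)² = 8.34.
Rounding up, n = 9.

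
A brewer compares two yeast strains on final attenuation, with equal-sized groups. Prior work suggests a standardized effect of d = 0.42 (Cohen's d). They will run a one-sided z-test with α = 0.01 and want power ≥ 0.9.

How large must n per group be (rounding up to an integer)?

For power 0.9 need Φ(δ − z_{0.01}) = 0.9, so δ = z_{0.01} + z_{0.10} = 2.326 + 1.282 = 3.608.
δ = d·√(n/2) ⇒ n = 2(δ/d)² = 2 × (3.608 / 0.42)² = 147.58.
Round up to the next whole unit.

n = 148 per group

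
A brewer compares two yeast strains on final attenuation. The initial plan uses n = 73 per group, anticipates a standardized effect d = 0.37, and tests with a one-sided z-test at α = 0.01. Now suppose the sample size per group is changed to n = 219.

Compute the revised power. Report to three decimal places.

Power ≈ 0.939

With n = 219 per group: δ = d·√(n/2) = 0.37 × √(219/2) = 3.8718. Critical value z_{0.01} = 2.326.
Revised power = Φ(δ − 2.326) = Φ(1.545) = 0.9389.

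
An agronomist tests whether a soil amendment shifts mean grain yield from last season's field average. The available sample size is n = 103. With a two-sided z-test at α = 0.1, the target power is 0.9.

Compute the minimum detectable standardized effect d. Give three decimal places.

Need Φ(δ − 1.645) = 0.9, so δ = 1.645 + 1.282 = 2.926.
(Lower-tail contribution to power is negligible for δ > 0.)
δ = d·√n ⇒ d = δ/√n = 2.926/√103 = 0.2883.

d ≈ 0.288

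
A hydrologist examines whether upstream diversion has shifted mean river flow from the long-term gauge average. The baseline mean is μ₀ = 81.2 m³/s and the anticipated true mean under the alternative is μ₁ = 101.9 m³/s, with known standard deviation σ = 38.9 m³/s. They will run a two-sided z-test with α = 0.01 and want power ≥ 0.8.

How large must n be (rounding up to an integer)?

Standardized effect: d = |μ₁ − μ₀| / σ = |101.9 − 81.2| / 38.9 = 0.5321
For power 0.8 need Φ(δ − z_{0.005}) = 0.8, so δ = z_{0.005} + z_{0.20} = 2.576 + 0.842 = 3.417.
(For δ > 0 the lower-tail rejection region contributes negligibly to power, so the one-term inversion is standard.)
δ = d·√n ⇒ n = (δ/d)² = (3.417 / 0.5321)² = 41.24.
Rounding up, n = 42.

n = 42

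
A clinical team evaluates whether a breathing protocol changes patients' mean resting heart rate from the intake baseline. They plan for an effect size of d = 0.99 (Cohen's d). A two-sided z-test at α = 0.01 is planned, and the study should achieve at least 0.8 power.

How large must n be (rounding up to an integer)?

n = 12

For power 0.8 need Φ(δ − z_{0.005}) = 0.8, so δ = z_{0.005} + z_{0.20} = 2.576 + 0.842 = 3.417.
(Ignoring the negligible lower-tail rejection probability gives the usual closed-form inversion.)
δ = d·√n ⇒ n = (δ/d)² = (3.417 / 0.99)² = 11.92.
Rounding up, n = 12.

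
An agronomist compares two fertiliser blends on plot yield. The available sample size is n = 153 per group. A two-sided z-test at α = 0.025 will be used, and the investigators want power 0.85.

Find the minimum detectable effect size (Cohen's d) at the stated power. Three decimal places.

d ≈ 0.375

Required noncentrality: δ = z_{0.0125} + z_{0.15} = 2.241 + 1.036 = 3.278.
(The second rejection-region term Φ(−δ − z_{α/2}) is negligible and dropped.)
δ = d·√(n/2) ⇒ d = δ/√(n/2) = 3.278/√(153/2) = 0.3748.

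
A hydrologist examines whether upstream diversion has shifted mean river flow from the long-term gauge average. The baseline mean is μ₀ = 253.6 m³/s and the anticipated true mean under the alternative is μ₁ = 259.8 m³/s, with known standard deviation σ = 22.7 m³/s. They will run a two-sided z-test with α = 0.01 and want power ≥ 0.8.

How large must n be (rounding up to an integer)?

Standardized effect: d = |μ₁ − μ₀| / σ = |259.8 − 253.6| / 22.7 = 0.2731
For power 0.8 need Φ(δ − z_{0.005}) = 0.8, so δ = z_{0.005} + z_{0.20} = 2.576 + 0.842 = 3.417.
(For δ > 0 the lower-tail rejection region contributes negligibly to power, so the one-term inversion is standard.)
δ = d·√n ⇒ n = (δ/d)² = (3.417 / 0.2731)² = 156.56.
Round up to the next whole unit.

n = 157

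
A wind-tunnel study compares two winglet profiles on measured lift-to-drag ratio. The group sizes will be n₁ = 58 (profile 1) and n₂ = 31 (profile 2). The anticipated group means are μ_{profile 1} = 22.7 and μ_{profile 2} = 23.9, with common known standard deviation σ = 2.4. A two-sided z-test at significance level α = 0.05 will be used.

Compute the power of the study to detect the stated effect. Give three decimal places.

Power ≈ 0.613

Standardized effect: d = |μ_{profile 1} − μ_{profile 2}| / σ = |22.7 − 23.9| / 2.4 = 0.5000
Noncentrality parameter: δ = d / √(1/n₁ + 1/n₂) = 0.5000 / √(1/58 + 1/31) = 2.2473
Critical value for a two-sided test at α = 0.05: z_{α/2} = 1.960.
Power = Φ(δ − 1.960) + Φ(−δ − 1.960) = Φ(0.287) + Φ(-4.207) = 0.6131 + 0.0000 = 0.6131.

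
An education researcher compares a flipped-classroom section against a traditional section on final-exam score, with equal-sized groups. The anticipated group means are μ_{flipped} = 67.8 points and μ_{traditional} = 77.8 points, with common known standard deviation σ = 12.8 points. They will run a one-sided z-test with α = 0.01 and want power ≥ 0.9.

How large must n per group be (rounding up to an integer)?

Standardized effect: d = |μ_{flipped} − μ_{traditional}| / σ = |67.8 − 77.8| / 12.8 = 0.7812
For power 0.9 need Φ(δ − z_{0.01}) = 0.9, so δ = z_{0.01} + z_{0.10} = 2.326 + 1.282 = 3.608.
δ = d·√(n/2) ⇒ n = 2(δ/d)² = 2 × (3.608 / 0.7812)² = 42.65.
Rounding up, n = 43 per group.

n = 43 per group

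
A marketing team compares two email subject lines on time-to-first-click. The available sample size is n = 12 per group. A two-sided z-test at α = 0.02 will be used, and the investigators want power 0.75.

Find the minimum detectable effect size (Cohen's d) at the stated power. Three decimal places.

d ≈ 1.225

Required noncentrality: δ = z_{0.01} + z_{0.25} = 2.326 + 0.674 = 3.001.
(Lower-tail contribution to power is negligible for δ > 0.)
δ = d·√(n/2) ⇒ d = δ/√(n/2) = 3.001/√(12/2) = 1.2251.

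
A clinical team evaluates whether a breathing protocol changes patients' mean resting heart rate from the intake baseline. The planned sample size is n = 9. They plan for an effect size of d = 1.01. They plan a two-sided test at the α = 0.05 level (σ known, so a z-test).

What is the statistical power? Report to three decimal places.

Power ≈ 0.858

Noncentrality parameter: λ = d·√n = 1.01 × √9 = 3.0300
Critical value for a two-sided test at α = 0.05: z_{α/2} = 1.960.
Power = Φ(λ − 1.960) + Φ(−λ − 1.960) = Φ(1.070) + Φ(-4.990) = 0.8577 + 0.0000 = 0.8577.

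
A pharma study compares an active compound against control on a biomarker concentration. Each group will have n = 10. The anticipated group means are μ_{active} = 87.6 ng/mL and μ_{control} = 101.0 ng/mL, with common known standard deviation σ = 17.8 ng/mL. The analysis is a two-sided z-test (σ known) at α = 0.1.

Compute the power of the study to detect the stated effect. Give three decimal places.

Power ≈ 0.516

Standardized effect: d = |μ_{active} − μ_{control}| / σ = |87.6 − 101.0| / 17.8 = 0.7528
Noncentrality parameter: λ = d·√(n/2) = 0.7528 × √(10/2) = 1.6833
Two-sided α = 0.1 → critical value z_{0.05} = 1.645.
Power = Φ(λ − 1.645) + Φ(−λ − 1.645) = Φ(0.038) + Φ(-3.328) = 0.5153 + 0.0004 = 0.5158.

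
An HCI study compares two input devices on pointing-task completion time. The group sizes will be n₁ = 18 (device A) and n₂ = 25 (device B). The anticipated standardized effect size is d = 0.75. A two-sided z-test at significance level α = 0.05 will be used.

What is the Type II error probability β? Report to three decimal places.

Noncentrality parameter: δ = d / √(1/n₁ + 1/n₂) = 0.75 / √(1/18 + 1/25) = 2.4262
Critical value for a two-sided test at α = 0.05: z_{α/2} = 1.960.
Power = Φ(δ − 1.960) + Φ(−δ − 1.960) = Φ(0.466) + Φ(-4.386) = 0.6795 + 0.0000 = 0.6795.
Type II error: β = 1 − power = 1 − 0.6795 = 0.3205.

β ≈ 0.321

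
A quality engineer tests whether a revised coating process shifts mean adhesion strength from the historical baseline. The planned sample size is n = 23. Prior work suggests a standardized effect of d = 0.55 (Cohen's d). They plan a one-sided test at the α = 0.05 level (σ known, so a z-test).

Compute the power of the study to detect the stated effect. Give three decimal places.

Power ≈ 0.840

Noncentrality parameter: δ = d·√n = 0.55 × √23 = 2.6377
One-sided α = 0.05 → critical value z_{0.05} = 1.645.
Power = Φ(δ − 1.645) = Φ(0.993) = 0.8396.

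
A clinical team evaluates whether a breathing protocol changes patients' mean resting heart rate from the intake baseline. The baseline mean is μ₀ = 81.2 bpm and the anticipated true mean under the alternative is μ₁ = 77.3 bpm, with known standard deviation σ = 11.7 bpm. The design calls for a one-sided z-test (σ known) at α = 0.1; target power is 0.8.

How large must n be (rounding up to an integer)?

Standardized effect: d = |μ₁ − μ₀| / σ = |77.3 − 81.2| / 11.7 = 0.3333
For power 0.8 need Φ(δ − z_{0.1}) = 0.8, so δ = z_{0.1} + z_{0.20} = 1.282 + 0.842 = 2.123.
δ = d·√n ⇒ n = (δ/d)² = (2.123 / 0.3333)² = 40.57.
Round up to the next whole unit.

n = 41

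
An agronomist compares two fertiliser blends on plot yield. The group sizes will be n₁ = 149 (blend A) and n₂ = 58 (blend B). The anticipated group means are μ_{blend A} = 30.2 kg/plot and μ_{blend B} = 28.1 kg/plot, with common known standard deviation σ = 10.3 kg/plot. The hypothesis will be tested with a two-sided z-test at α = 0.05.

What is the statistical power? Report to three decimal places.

Standardized effect: d = |μ_{blend A} − μ_{blend B}| / σ = |30.2 − 28.1| / 10.3 = 0.2039
Noncentrality parameter: δ = d / √(1/n₁ + 1/n₂) = 0.2039 / √(1/149 + 1/58) = 1.3174
Two-sided α = 0.05 → critical value z_{0.025} = 1.960.
Power = Φ(δ − 1.960) + Φ(−δ − 1.960) = Φ(-0.643) + Φ(-3.277) = 0.2602 + 0.0005 = 0.2608.

Power ≈ 0.261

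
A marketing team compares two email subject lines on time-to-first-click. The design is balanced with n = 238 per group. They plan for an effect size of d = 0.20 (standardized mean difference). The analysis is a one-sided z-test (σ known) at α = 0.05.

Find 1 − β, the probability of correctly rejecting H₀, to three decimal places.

Power ≈ 0.704

Noncentrality parameter: λ = d·√(n/2) = 0.20 × √(238/2) = 2.1817
One-sided α = 0.05 → critical value z_{0.05} = 1.645.
Power = Φ(λ − 1.645) = Φ(0.537) = 0.7043.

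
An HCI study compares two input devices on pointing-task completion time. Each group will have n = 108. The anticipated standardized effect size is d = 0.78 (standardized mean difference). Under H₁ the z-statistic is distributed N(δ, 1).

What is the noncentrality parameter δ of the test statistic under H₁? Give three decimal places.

δ ≈ 5.732

The noncentrality parameter scales effect size by the design's sample-size factor: δ = d·√(n/2) = 0.78 × √(108/2) = 5.7318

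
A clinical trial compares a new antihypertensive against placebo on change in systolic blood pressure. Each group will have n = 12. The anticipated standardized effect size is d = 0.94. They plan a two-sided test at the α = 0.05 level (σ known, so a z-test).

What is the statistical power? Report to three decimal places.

Power ≈ 0.634

Noncentrality parameter: δ = d·√(n/2) = 0.94 × √(12/2) = 2.3025
Two-sided α = 0.05 → critical value z_{0.025} = 1.960.
Power = Φ(δ − 1.960) + Φ(−δ − 1.960) = Φ(0.343) + Φ(-4.262) = 0.6340 + 0.0000 = 0.6340.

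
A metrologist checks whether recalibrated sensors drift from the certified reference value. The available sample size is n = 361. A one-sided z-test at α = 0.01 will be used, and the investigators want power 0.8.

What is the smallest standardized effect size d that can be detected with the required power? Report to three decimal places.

d ≈ 0.167

Need Φ(δ − 2.326) = 0.8, so δ = 2.326 + 0.842 = 3.168.
δ = d·√n ⇒ d = δ/√n = 3.168/√361 = 0.1667.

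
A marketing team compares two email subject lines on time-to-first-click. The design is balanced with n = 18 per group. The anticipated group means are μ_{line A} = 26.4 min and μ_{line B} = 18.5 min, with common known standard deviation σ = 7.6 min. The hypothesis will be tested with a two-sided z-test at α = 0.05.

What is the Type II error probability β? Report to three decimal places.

Standardized effect: d = |μ_{line A} − μ_{line B}| / σ = |26.4 − 18.5| / 7.6 = 1.0395
Noncentrality parameter: δ = d·√(n/2) = 1.0395 × √(18/2) = 3.1184
Critical value for a two-sided test at α = 0.05: z_{α/2} = 1.960.
Power = Φ(δ − 1.960) + Φ(−δ − 1.960) = Φ(1.158) + Φ(-5.078) = 0.8767 + 0.0000 = 0.8767.
Type II error: β = 1 − power = 1 − 0.8767 = 0.1233.

β ≈ 0.123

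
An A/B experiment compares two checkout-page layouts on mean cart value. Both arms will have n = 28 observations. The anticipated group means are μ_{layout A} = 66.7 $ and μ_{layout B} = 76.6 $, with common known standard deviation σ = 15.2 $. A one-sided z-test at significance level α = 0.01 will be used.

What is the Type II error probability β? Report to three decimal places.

Standardized effect: d = |μ_{layout A} − μ_{layout B}| / σ = |66.7 − 76.6| / 15.2 = 0.6513
Noncentrality parameter: δ = d·√(n/2) = 0.6513 × √(28/2) = 2.4370
One-sided α = 0.01 → critical value z_{0.01} = 2.326.
Power = Φ(δ − 2.326) = Φ(0.111) = 0.5441.
Type II error: β = 1 − power = 1 − 0.5441 = 0.4559.

β ≈ 0.456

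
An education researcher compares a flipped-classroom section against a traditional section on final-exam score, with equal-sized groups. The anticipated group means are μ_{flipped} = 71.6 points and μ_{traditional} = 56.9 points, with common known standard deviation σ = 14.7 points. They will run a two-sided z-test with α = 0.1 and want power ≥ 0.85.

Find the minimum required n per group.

n = 15 per group

Standardized effect: d = |μ_{flipped} − μ_{traditional}| / σ = |71.6 − 56.9| / 14.7 = 1.0000
For power 0.85 need Φ(δ − z_{0.05}) = 0.85, so δ = z_{0.05} + z_{0.15} = 1.645 + 1.036 = 2.681.
(The Φ(−δ − z_{α/2}) term is vanishingly small for δ > 0 and is dropped in the standard sample-size formula.)
δ = d·√(n/2) ⇒ n = 2(δ/d)² = 2 × (2.681 / 1.0000)² = 14.38.
Round up to the next whole unit.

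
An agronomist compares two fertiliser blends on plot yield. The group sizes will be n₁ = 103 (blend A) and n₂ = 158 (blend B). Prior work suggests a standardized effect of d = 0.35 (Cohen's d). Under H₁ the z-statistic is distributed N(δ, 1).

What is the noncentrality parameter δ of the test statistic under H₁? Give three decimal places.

δ ≈ 2.764

δ = d / √(1/n₁ + 1/n₂) = 0.35 / √(1/103 + 1/158) = 2.7637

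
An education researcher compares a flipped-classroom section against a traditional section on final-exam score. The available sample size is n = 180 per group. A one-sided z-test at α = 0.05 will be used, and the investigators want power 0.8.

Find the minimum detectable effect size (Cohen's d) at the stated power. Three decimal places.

d ≈ 0.262

Required noncentrality: δ = z_{0.05} + z_{0.20} = 1.645 + 0.842 = 2.486.
δ = d·√(n/2) ⇒ d = δ/√(n/2) = 2.486/√(180/2) = 0.2621.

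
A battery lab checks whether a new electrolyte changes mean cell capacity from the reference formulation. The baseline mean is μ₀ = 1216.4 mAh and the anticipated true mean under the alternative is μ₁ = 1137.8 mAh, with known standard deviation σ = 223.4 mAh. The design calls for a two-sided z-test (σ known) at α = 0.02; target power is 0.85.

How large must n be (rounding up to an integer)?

Standardized effect: d = |μ₁ − μ₀| / σ = |1137.8 − 1216.4| / 223.4 = 0.3518
For power 0.85 need Φ(δ − z_{0.01}) = 0.85, so δ = z_{0.01} + z_{0.15} = 2.326 + 1.036 = 3.363.
(For δ > 0 the lower-tail rejection region contributes negligibly to power, so the one-term inversion is standard.)
δ = d·√n ⇒ n = (δ/d)² = (3.363 / 0.3518)² = 91.35.
Rounding up, n = 92.

n = 92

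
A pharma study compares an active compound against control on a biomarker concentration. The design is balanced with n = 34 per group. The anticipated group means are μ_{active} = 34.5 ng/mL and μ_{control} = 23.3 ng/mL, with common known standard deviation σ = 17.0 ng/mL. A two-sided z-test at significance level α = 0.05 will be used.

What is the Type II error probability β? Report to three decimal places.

Standardized effect: d = |μ_{active} − μ_{control}| / σ = |34.5 − 23.3| / 17.0 = 0.6588
Noncentrality parameter: δ = d·√(n/2) = 0.6588 × √(34/2) = 2.7164
Critical value for a two-sided test at α = 0.05: z_{α/2} = 1.960.
Power = Φ(δ − 1.960) + Φ(−δ − 1.960) = Φ(0.756) + Φ(-4.676) = 0.7753 + 0.0000 = 0.7753.
Type II error: β = 1 − power = 1 − 0.7753 = 0.2247.

β ≈ 0.225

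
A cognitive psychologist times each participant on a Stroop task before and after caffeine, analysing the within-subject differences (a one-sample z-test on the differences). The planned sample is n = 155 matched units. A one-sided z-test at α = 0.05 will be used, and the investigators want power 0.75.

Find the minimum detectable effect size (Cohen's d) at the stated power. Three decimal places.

Need Φ(δ − 1.645) = 0.75, so δ = 1.645 + 0.674 = 2.319.
δ = d·√n ⇒ d = δ/√n = 2.319/√155 = 0.1863.

d ≈ 0.186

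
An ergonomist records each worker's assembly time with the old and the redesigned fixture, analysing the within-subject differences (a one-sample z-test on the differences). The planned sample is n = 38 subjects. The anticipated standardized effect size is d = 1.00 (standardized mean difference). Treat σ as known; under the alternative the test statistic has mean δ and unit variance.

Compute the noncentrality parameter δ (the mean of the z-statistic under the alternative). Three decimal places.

δ ≈ 6.164

δ = d·√n = 1.00 × √38 = 6.1644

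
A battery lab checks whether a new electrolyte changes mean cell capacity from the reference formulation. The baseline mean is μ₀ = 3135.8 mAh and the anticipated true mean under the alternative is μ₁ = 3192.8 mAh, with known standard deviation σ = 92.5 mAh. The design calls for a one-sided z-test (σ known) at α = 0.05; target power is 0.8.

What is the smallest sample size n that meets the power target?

Standardized effect: d = |μ₁ − μ₀| / σ = |3192.8 − 3135.8| / 92.5 = 0.6162
For power 0.8 need Φ(δ − z_{0.05}) = 0.8, so δ = z_{0.05} + z_{0.20} = 1.645 + 0.842 = 2.486.
δ = d·√n ⇒ n = (δ/d)² = (2.486 / 0.6162)² = 16.28.
Round up to the next whole unit.

n = 17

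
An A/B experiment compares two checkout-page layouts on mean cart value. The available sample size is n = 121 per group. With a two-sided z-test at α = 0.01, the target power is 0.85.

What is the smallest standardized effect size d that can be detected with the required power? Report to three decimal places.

d ≈ 0.464

Required noncentrality: δ = z_{0.005} + z_{0.15} = 2.576 + 1.036 = 3.612.
(The second rejection-region term Φ(−δ − z_{α/2}) is negligible and dropped.)
δ = d·√(n/2) ⇒ d = δ/√(n/2) = 3.612/√(121/2) = 0.4644.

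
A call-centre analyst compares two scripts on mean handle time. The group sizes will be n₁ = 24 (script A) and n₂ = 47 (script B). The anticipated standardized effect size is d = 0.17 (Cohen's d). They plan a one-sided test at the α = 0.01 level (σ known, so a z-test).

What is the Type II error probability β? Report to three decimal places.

Noncentrality parameter: δ = d / √(1/n₁ + 1/n₂) = 0.17 / √(1/24 + 1/47) = 0.6776
Critical value for a one-sided test at α = 0.01: z_α = 2.326.
Power = P(Z > 2.326 − δ) = Φ(-1.649) = 0.0496.
Type II error: β = 1 − power = 1 − 0.0496 = 0.9504.

β ≈ 0.950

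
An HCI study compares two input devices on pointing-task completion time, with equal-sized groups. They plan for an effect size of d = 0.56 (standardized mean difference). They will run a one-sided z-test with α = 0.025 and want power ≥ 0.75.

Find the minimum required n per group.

n = 45 per group

For power 0.75 need Φ(δ − z_{0.025}) = 0.75, so δ = z_{0.025} + z_{0.25} = 1.960 + 0.674 = 2.634.
δ = d·√(n/2) ⇒ n = 2(δ/d)² = 2 × (2.634 / 0.56)² = 44.26.
Rounding up, n = 45 per group.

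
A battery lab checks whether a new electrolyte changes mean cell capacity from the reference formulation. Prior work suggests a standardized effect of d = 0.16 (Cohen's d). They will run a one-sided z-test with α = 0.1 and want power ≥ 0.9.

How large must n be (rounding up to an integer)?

n = 257

For power 0.9 need Φ(δ − z_{0.1}) = 0.9, so δ = z_{0.1} + z_{0.10} = 1.282 + 1.282 = 2.563.
δ = d·√n ⇒ n = (δ/d)² = (2.563 / 0.16)² = 256.62.
Round up to the next whole unit.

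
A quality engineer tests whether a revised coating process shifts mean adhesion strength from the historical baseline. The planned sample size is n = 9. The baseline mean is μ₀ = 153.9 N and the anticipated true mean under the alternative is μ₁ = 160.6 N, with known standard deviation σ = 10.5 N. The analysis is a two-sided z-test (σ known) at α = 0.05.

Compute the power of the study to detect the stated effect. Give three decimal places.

Power ≈ 0.482

Standardized effect: d = |μ₁ − μ₀| / σ = |160.6 − 153.9| / 10.5 = 0.6381
Noncentrality parameter: δ = d·√n = 0.6381 × √9 = 1.9143
Two-sided α = 0.05 → critical value z_{0.025} = 1.960.
Power = Φ(δ − 1.960) + Φ(−δ − 1.960) = Φ(-0.046) + Φ(-3.874) = 0.4818 + 0.0001 = 0.4818.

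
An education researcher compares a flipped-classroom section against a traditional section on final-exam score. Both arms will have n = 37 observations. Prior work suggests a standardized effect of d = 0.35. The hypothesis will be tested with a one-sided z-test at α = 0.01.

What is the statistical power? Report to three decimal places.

Noncentrality parameter: δ = d·√(n/2) = 0.35 × √(37/2) = 1.5054
Critical value for a one-sided test at α = 0.01: z_α = 2.326.
Power = Φ(δ − 2.326) = Φ(-0.821) = 0.2058.

Power ≈ 0.206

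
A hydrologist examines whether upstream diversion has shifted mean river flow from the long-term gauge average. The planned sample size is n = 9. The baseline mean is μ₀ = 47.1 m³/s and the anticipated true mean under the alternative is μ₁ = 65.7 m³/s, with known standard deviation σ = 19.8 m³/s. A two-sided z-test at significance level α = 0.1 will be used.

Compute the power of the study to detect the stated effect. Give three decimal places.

Standardized effect: d = |μ₁ − μ₀| / σ = |65.7 − 47.1| / 19.8 = 0.9394
Noncentrality parameter: δ = d·√n = 0.9394 × √9 = 2.8182
Critical value for a two-sided test at α = 0.1: z_{α/2} = 1.645.
Power = Φ(δ − 1.645) + Φ(−δ − 1.645) = Φ(1.173) + Φ(-4.463) = 0.8797 + 0.0000 = 0.8797.

Power ≈ 0.880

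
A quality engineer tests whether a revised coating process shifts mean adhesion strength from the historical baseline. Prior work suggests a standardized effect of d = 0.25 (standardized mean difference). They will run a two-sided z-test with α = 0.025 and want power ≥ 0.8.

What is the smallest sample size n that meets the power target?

For power 0.8 need Φ(δ − z_{0.0125}) = 0.8, so δ = z_{0.0125} + z_{0.20} = 2.241 + 0.842 = 3.083.
(The Φ(−δ − z_{α/2}) term is vanishingly small for δ > 0 and is dropped in the standard sample-size formula.)
δ = d·√n ⇒ n = (δ/d)² = (3.083 / 0.25)² = 152.08.
Round up to the next whole unit.

n = 153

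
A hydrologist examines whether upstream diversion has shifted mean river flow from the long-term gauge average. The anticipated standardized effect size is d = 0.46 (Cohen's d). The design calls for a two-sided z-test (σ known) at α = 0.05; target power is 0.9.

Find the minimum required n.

n = 50

For power 0.9 need Φ(δ − z_{0.025}) = 0.9, so δ = z_{0.025} + z_{0.10} = 1.960 + 1.282 = 3.242.
(Ignoring the negligible lower-tail rejection probability gives the usual closed-form inversion.)
δ = d·√n ⇒ n = (δ/d)² = (3.242 / 0.46)² = 49.66.
Round up to the next whole unit.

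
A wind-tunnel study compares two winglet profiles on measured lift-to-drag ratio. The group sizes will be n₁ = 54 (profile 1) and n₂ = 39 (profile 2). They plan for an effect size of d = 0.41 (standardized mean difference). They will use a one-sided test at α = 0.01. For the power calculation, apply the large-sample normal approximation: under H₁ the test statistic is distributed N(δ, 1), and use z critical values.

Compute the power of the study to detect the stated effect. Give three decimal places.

Power ≈ 0.354

Noncentrality parameter: δ = d / √(1/n₁ + 1/n₂) = 0.41 / √(1/54 + 1/39) = 1.9511
Critical value for a one-sided test at α = 0.01: z_α = 2.326.
Power = Φ(δ − 2.326) = Φ(-0.375) = 0.3537.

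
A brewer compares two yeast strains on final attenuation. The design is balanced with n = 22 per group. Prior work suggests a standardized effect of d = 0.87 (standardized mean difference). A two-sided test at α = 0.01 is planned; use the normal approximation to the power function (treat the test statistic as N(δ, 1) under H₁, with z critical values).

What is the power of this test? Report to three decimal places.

Power ≈ 0.622

Noncentrality parameter: δ = d·√(n/2) = 0.87 × √(22/2) = 2.8855
Critical value for a two-sided test at α = 0.01: z_{α/2} = 2.576.
Power = Φ(δ − 2.576) + Φ(−δ − 2.576) = Φ(0.310) + Φ(-5.461) = 0.6216 + 0.0000 = 0.6216.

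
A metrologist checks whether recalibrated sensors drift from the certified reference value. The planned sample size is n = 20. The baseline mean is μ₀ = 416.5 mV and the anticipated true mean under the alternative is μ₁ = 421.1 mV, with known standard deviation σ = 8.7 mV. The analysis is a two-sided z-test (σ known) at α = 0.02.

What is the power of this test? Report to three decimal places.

Power ≈ 0.515

Standardized effect: d = |μ₁ − μ₀| / σ = |421.1 − 416.5| / 8.7 = 0.5287
Noncentrality parameter: δ = d·√n = 0.5287 × √20 = 2.3646
Critical value for a two-sided test at α = 0.02: z_{α/2} = 2.326.
Power = Φ(δ − 2.326) + Φ(−δ − 2.326) = Φ(0.038) + Φ(-4.691) = 0.5152 + 0.0000 = 0.5152.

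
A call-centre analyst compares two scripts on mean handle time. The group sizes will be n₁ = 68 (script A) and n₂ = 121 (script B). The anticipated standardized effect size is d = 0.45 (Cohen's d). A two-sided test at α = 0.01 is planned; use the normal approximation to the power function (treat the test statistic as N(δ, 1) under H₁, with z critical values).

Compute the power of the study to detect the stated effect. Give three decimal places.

Power ≈ 0.653

Noncentrality parameter: δ = d / √(1/n₁ + 1/n₂) = 0.45 / √(1/68 + 1/121) = 2.9691
Two-sided α = 0.01 → critical value z_{0.005} = 2.576.
Power = Φ(δ − 2.576) + Φ(−δ − 2.576) = Φ(0.393) + Φ(-5.545) = 0.6530 + 0.0000 = 0.6530.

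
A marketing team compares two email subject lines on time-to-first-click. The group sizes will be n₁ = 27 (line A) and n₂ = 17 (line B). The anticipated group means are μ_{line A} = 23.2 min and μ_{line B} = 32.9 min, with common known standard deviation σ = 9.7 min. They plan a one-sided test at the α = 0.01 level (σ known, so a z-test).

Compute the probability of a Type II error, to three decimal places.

Standardized effect: d = |μ_{line A} − μ_{line B}| / σ = |23.2 − 32.9| / 9.7 = 1.0000
Noncentrality parameter: δ = d / √(1/n₁ + 1/n₂) = 1.0000 / √(1/27 + 1/17) = 3.2298
One-sided α = 0.01 → critical value z_{0.01} = 2.326.
Power = P(Z > 2.326 − δ) = Φ(0.903) = 0.8169.
Type II error: β = 1 − power = 1 − 0.8169 = 0.1831.

β ≈ 0.183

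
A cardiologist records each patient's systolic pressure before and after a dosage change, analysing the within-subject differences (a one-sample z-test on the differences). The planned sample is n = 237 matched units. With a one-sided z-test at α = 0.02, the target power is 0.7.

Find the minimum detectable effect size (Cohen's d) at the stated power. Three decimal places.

d ≈ 0.167

Required noncentrality: δ = z_{0.02} + z_{0.30} = 2.054 + 0.524 = 2.578.
δ = d·√n ⇒ d = δ/√n = 2.578/√237 = 0.1675.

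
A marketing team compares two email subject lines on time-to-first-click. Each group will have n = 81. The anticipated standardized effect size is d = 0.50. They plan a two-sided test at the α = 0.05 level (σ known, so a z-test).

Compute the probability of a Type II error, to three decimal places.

β ≈ 0.111

Noncentrality parameter: δ = d·√(n/2) = 0.50 × √(81/2) = 3.1820
Critical value for a two-sided test at α = 0.05: z_{α/2} = 1.960.
Power = Φ(δ − 1.960) + Φ(−δ − 1.960) = Φ(1.222) + Φ(-5.142) = 0.8891 + 0.0000 = 0.8891.
Type II error: β = 1 − power = 1 − 0.8891 = 0.1109.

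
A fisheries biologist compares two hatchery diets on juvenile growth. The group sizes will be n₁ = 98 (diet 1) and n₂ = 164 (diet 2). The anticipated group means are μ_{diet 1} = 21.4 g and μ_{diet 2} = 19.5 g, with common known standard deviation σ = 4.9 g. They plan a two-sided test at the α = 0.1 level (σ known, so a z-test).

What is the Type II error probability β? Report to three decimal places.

β ≈ 0.082

Standardized effect: d = |μ_{diet 1} − μ_{diet 2}| / σ = |21.4 − 19.5| / 4.9 = 0.3878
Noncentrality parameter: δ = d / √(1/n₁ + 1/n₂) = 0.3878 / √(1/98 + 1/164) = 3.0370
Critical value for a two-sided test at α = 0.1: z_{α/2} = 1.645.
Power = Φ(δ − 1.645) + Φ(−δ − 1.645) = Φ(1.392) + Φ(-4.682) = 0.9181 + 0.0000 = 0.9181.
Type II error: β = 1 − power = 1 − 0.9181 = 0.0819.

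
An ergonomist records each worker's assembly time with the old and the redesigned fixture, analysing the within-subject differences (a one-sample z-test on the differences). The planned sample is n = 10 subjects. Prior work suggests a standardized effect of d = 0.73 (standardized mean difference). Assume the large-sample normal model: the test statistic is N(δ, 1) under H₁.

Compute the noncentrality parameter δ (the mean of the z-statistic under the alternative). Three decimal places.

The noncentrality parameter scales effect size by the design's sample-size factor: δ = d·√n = 0.73 × √10 = 2.3085

δ ≈ 2.308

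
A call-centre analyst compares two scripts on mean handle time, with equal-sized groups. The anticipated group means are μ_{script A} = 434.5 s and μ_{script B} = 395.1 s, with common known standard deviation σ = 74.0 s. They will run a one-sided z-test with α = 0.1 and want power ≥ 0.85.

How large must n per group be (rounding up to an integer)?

n = 38 per group

Standardized effect: d = |μ_{script A} − μ_{script B}| / σ = |434.5 − 395.1| / 74.0 = 0.5324
For power 0.85 need Φ(δ − z_{0.1}) = 0.85, so δ = z_{0.1} + z_{0.15} = 1.282 + 1.036 = 2.318.
δ = d·√(n/2) ⇒ n = 2(δ/d)² = 2 × (2.318 / 0.5324)² = 37.91.
Rounding up, n = 38 per group.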